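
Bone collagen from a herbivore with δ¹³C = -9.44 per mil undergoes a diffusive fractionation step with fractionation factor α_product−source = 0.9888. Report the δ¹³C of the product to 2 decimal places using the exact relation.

δ_product = (δ_source + 1000)·α − 1000
δ_product = (-9.44 + 1000) × 0.9888 − 1000
δ_product = 979.466 − 1000 = -20.534 per mil

-20.53 per mil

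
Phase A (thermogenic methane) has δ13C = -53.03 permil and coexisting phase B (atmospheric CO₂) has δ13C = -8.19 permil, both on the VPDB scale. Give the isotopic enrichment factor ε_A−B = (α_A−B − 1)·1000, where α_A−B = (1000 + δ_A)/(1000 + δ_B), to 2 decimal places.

-45.21 permil

α_A−B = (1000 + -53.03) / (1000 + -8.19) = 946.97 / 991.81 = 0.954790
ε_A−B = (0.954790 − 1) × 1000 = -45.210 permil
(The approximation ε ≈ δ_A − δ_B would give -44.84 permil.)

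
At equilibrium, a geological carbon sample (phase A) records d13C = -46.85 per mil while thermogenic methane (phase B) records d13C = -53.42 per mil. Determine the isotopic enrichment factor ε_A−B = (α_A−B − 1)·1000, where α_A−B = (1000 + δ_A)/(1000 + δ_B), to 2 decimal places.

6.94 per mil

α_A−B = (1000 + -46.85) / (1000 + -53.42) = 953.15 / 946.58 = 1.006941
ε_A−B = (1.006941 − 1) × 1000 = 6.941 per mil
(The approximation ε ≈ δ_A − δ_B would give 6.57 per mil.)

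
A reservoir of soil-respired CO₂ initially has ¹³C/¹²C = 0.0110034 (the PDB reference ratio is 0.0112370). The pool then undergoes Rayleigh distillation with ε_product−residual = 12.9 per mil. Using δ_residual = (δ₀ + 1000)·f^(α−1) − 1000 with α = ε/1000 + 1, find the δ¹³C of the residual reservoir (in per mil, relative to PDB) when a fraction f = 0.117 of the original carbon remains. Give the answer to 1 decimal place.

δ₀ = (0.0110034/0.0112370 − 1)×1000 = (0.979212 − 1)×1000 = -20.788 per mil
α − 1 = ε/1000 = 0.0129
f^(α−1) = 0.117^(0.0129) = 0.972702
δ_res = (-20.788 + 1000) × 0.972702 − 1000 = 952.481 − 1000 = -47.52 per mil

-47.5 per mil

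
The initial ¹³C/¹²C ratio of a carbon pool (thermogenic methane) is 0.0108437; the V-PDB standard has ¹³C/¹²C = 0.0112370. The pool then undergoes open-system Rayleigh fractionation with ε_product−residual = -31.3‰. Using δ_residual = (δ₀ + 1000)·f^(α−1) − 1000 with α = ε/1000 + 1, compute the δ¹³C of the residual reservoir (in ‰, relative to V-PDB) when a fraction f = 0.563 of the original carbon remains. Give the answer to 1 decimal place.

-17.5‰

δ₀ = (0.0108437/0.0112370 − 1)×1000 = (0.965000 − 1)×1000 = -35.000‰
α − 1 = ε/1000 = -0.0313
f^(α−1) = 0.563^(-0.0313) = 1.018144
δ_res = (-35.000 + 1000) × 1.018144 − 1000 = 982.508 − 1000 = -17.49‰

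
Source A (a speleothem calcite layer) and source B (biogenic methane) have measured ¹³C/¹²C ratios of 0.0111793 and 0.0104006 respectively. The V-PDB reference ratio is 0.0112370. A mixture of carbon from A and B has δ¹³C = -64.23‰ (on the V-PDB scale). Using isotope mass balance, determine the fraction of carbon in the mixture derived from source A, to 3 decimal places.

0.147

δ_A = (0.0111793/0.0112370 − 1)×1000 = (0.994865 − 1)×1000 = -5.135‰
δ_B = (0.0104006/0.0112370 − 1)×1000 = (0.925567 − 1)×1000 = -74.433‰
f_A = (δ_mix − δ_B)/(δ_A − δ_B) = (-64.23 − (-74.433))/(-5.135 − (-74.433))
f_A = 10.203 / 69.298 = 0.1472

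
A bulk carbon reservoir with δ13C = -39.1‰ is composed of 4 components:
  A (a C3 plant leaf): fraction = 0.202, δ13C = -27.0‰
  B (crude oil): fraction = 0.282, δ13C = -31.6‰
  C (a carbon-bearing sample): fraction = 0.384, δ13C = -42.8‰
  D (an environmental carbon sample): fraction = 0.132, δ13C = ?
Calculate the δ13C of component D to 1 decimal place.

Isotope mass balance: δ_bulk = Σ fᵢ·δᵢ.
-39.1 = 0.202×(-27.0) + 0.282×(-31.6) + 0.384×(-42.8) + 0.132×δ_D
0.132·δ_D = -39.1 − (-30.800) = -8.300
δ_D = -8.300 / 0.132 = -62.88‰

-62.9‰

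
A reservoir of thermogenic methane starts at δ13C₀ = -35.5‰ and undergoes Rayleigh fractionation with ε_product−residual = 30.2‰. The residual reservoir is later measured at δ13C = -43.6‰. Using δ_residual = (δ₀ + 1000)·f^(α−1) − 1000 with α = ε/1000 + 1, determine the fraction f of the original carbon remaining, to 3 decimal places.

0.756

α − 1 = ε/1000 = 0.0302
(δ_res + 1000)/(δ₀ + 1000) = (-43.6 + 1000)/(-35.5 + 1000) = 956.4/964.5 = 0.991602
f = 0.991602^(1/0.0302) = exp(ln(0.991602)/0.0302) = exp(-0.00843/0.0302)
f = exp(-0.2793) = 0.7563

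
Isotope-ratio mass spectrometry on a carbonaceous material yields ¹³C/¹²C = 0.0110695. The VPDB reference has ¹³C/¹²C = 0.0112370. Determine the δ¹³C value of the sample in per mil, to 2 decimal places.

δ¹³C = (R_sample / R_standard − 1) × 1000
R_sample / R_standard = 0.0110695 / 0.0112370 = 0.985094
δ¹³C = (0.985094 − 1) × 1000 = -14.906 per mil

-14.91 per mil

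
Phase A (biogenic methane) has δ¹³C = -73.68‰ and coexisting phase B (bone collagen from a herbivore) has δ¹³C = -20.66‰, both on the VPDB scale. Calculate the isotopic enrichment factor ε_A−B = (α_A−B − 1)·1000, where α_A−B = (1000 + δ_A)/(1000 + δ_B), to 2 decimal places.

α_A−B = (1000 + -73.68) / (1000 + -20.66) = 926.32 / 979.34 = 0.945861
ε_A−B = (0.945861 − 1) × 1000 = -54.139‰
(The approximation ε ≈ δ_A − δ_B would give -53.02‰.)

-54.14‰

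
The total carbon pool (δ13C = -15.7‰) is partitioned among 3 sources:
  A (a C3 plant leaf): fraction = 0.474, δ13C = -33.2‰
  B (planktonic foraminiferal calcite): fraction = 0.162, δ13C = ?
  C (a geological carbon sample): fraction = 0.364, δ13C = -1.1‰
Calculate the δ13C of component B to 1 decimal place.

2.7‰

Isotope mass balance: δ_bulk = Σ fᵢ·δᵢ.
-15.7 = 0.474×(-33.2) + 0.162×δ_B + 0.364×(-1.1)
0.162·δ_B = -15.7 − (-16.137) = 0.437
δ_B = 0.437 / 0.162 = 2.70‰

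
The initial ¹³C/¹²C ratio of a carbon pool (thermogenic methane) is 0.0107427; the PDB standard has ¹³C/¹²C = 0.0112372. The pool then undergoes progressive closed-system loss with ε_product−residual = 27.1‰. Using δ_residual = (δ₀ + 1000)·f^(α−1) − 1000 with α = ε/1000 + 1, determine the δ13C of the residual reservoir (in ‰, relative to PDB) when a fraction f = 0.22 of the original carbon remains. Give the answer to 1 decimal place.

δ₀ = (0.0107427/0.0112372 − 1)×1000 = (0.955994 − 1)×1000 = -44.006‰
α − 1 = ε/1000 = 0.0271
f^(α−1) = 0.22^(0.0271) = 0.959798
δ_res = (-44.006 + 1000) × 0.959798 − 1000 = 917.561 − 1000 = -82.44‰

-82.4‰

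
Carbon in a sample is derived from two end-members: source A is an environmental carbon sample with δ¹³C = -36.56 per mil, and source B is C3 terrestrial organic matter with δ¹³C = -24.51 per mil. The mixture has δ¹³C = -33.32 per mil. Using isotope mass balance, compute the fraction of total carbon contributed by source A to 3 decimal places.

0.731

δ_mix = f_A·δ_A + (1 − f_A)·δ_B  ⇒  f_A = (δ_mix − δ_B)/(δ_A − δ_B)
f_A = (-33.32 − (-24.51)) / (-36.56 − (-24.51))
f_A = -8.81 / -12.05 = 0.7311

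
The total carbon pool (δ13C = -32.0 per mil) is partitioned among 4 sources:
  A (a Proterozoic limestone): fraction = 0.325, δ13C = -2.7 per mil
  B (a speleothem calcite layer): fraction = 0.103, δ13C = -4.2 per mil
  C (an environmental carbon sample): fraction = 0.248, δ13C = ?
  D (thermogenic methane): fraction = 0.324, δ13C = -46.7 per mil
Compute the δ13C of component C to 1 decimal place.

-62.7 per mil

Isotope mass balance: δ_bulk = Σ fᵢ·δᵢ.
-32.0 = 0.325×(-2.7) + 0.103×(-4.2) + 0.248×δ_C + 0.324×(-46.7)
0.248·δ_C = -32.0 − (-16.441) = -15.559
δ_C = -15.559 / 0.248 = -62.74 per mil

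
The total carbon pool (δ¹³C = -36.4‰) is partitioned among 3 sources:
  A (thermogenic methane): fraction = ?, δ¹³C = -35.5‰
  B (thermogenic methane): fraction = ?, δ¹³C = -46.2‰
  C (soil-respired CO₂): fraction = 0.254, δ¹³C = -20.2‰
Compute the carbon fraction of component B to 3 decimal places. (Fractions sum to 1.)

Let f_B and f_A be the unknown fractions; fractions sum to 1 so f_B + f_A = 0.746.
Mass balance: Σ fᵢ·δᵢ = δ_bulk ⇒ f_B·(-46.2) + f_A·(-35.5) = -36.4 − (-5.131) = -31.269
Substitute f_A = 0.746 − f_B:
f_B·(-46.2 − -35.5) = -31.269 − 0.746×(-35.5) = -4.786
f_B = -4.786 / -10.7 = 0.4473

0.447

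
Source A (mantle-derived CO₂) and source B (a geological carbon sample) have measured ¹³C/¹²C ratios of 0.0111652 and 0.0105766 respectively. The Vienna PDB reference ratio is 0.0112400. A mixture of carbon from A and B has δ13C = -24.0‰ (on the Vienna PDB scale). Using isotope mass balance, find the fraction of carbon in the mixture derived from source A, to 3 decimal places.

δ_A = (0.0111652/0.0112400 − 1)×1000 = (0.993345 − 1)×1000 = -6.655‰
δ_B = (0.0105766/0.0112400 − 1)×1000 = (0.940979 − 1)×1000 = -59.021‰
f_A = (δ_mix − δ_B)/(δ_A − δ_B) = (-24.0 − (-59.021))/(-6.655 − (-59.021))
f_A = 35.021 / 52.367 = 0.6688

0.669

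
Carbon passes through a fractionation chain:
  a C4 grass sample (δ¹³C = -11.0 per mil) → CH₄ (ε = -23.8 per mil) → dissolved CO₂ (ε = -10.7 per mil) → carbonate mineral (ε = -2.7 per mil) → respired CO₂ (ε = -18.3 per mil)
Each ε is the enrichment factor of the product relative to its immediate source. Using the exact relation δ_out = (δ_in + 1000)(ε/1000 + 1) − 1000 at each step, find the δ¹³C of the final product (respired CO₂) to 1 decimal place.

-64.9 per mil

step 1: δ = (-11.00 + 1000)·(-23.8/1000 + 1) − 1000 = -34.54 per mil
step 2: δ = (-34.54 + 1000)·(-10.7/1000 + 1) − 1000 = -44.87 per mil
step 3: δ = (-44.87 + 1000)·(-2.7/1000 + 1) − 1000 = -47.45 per mil
step 4: δ = (-47.45 + 1000)·(-18.3/1000 + 1) − 1000 = -64.88 per mil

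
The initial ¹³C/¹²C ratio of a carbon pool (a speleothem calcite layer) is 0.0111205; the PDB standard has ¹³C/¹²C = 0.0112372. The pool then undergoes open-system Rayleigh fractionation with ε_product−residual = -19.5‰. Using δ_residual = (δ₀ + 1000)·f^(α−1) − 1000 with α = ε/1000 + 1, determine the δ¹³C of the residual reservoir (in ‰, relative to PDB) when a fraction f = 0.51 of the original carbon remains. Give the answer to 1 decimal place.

δ₀ = (0.0111205/0.0112372 − 1)×1000 = (0.989615 − 1)×1000 = -10.385‰
α − 1 = ε/1000 = -0.0195
f^(α−1) = 0.51^(-0.0195) = 1.013217
δ_res = (-10.385 + 1000) × 1.013217 − 1000 = 1002.694 − 1000 = 2.69‰

2.7‰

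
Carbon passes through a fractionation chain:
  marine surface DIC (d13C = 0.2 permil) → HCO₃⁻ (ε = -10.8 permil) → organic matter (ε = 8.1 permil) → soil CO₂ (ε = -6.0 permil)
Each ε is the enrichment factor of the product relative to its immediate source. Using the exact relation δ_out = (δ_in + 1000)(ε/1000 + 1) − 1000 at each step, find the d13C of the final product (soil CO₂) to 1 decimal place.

-8.6 permil

step 1: δ = (0.20 + 1000)·(-10.8/1000 + 1) − 1000 = -10.60 permil
step 2: δ = (-10.60 + 1000)·(8.1/1000 + 1) − 1000 = -2.59 permil
step 3: δ = (-2.59 + 1000)·(-6.0/1000 + 1) − 1000 = -8.57 permil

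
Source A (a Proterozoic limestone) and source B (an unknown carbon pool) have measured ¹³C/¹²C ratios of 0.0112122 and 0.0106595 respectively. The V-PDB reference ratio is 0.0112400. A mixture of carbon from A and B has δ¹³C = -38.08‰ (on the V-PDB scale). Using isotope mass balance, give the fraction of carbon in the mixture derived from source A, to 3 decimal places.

0.276

δ_A = (0.0112122/0.0112400 − 1)×1000 = (0.997527 − 1)×1000 = -2.473‰
δ_B = (0.0106595/0.0112400 − 1)×1000 = (0.948354 − 1)×1000 = -51.646‰
f_A = (δ_mix − δ_B)/(δ_A − δ_B) = (-38.08 − (-51.646))/(-2.473 − (-51.646))
f_A = 13.566 / 49.173 = 0.2759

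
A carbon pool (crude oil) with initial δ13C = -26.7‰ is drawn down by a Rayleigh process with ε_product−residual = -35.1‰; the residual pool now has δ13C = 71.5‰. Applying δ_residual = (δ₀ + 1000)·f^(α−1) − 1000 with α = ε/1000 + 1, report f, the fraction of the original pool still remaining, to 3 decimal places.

α − 1 = ε/1000 = -0.0351
(δ_res + 1000)/(δ₀ + 1000) = (71.5 + 1000)/(-26.7 + 1000) = 1071.5/973.3 = 1.100894
f = 1.100894^(1/-0.0351) = exp(ln(1.100894)/-0.0351) = exp(0.09612/-0.0351)
f = exp(-2.7385) = 0.0647

0.065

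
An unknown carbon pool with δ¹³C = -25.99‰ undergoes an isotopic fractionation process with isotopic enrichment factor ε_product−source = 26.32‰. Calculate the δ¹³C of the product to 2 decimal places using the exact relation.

-0.35‰

Exactly, δ_product = (δ_source + 1000)·(ε/1000 + 1) − 1000.
δ_product = (-25.99 + 1000) × (26.32/1000 + 1) − 1000
δ_product = -0.354‰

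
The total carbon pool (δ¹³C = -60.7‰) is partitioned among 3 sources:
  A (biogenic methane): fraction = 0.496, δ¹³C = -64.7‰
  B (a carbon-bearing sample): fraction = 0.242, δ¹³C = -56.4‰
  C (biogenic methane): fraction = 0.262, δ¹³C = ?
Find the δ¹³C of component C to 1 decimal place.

Isotope mass balance: δ_bulk = Σ fᵢ·δᵢ.
-60.7 = 0.496×(-64.7) + 0.242×(-56.4) + 0.262×δ_C
0.262·δ_C = -60.7 − (-45.740) = -14.960
δ_C = -14.960 / 0.262 = -57.10‰

-57.1‰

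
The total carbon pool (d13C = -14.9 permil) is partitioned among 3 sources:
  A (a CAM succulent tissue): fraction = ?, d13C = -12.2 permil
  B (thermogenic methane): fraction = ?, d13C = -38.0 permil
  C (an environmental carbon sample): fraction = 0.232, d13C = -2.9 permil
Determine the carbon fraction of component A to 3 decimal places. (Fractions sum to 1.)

0.580

Let f_A and f_B be the unknown fractions; fractions sum to 1 so f_A + f_B = 0.768.
Mass balance: Σ fᵢ·δᵢ = δ_bulk ⇒ f_A·(-12.2) + f_B·(-38.0) = -14.9 − (-0.673) = -14.227
Substitute f_B = 0.768 − f_A:
f_A·(-12.2 − -38.0) = -14.227 − 0.768×(-38.0) = 14.957
f_A = 14.957 / 25.8 = 0.5797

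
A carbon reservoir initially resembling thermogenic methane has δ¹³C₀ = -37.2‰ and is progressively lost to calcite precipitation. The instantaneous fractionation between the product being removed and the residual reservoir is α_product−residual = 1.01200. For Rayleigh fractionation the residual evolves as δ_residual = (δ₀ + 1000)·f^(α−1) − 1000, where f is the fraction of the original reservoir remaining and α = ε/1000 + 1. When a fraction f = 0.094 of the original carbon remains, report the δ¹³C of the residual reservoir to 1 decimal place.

Rayleigh residual: δ_res = (δ₀ + 1000)·f^(α−1) − 1000
α − 1 = 0.01200
f^(α−1) = 0.094^(0.01200) = 0.972025
δ_res = (-37.2 + 1000) × 0.972025 − 1000 = 935.866 − 1000 = -64.13‰

-64.1‰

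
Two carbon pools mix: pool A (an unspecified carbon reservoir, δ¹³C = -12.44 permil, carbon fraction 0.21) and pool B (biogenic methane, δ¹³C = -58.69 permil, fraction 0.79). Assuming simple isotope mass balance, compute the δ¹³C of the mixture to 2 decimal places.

δ_mix = f_A·δ_A + f_B·δ_B
δ_mix = 0.21 × (-12.44) + 0.79 × (-58.69)
δ_mix = -2.612 + -46.365 = -48.977 permil

-48.98 permil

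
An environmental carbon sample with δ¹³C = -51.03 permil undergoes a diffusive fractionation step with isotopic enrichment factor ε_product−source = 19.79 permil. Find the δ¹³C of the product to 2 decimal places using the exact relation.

-32.25 permil

To first order, δ_product ≈ δ_source + ε = -31.24 permil.
Exactly, δ_product = (δ_source + 1000)·(ε/1000 + 1) − 1000.
δ_product = (-51.03 + 1000) × (19.79/1000 + 1) − 1000
δ_product = -32.250 permil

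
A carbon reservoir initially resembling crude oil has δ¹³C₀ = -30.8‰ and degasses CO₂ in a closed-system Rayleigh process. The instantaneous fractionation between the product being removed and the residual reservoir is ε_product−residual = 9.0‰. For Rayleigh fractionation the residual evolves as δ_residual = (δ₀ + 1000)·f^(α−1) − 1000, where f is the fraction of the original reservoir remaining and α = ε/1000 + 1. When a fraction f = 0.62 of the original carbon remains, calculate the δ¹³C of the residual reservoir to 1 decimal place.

Rayleigh residual: δ_res = (δ₀ + 1000)·f^(α−1) − 1000
α = ε/1000 + 1 = 1.00900, so α − 1 = 0.00900
f^(α−1) = 0.62^(0.00900) = 0.995707
δ_res = (-30.8 + 1000) × 0.995707 − 1000 = 965.039 − 1000 = -34.96‰

-35.0‰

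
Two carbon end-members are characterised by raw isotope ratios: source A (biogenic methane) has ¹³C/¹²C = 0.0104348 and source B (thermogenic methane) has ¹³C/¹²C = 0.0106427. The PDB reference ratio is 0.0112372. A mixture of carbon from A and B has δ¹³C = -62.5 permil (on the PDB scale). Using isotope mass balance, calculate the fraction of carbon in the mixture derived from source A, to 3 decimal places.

δ_A = (0.0104348/0.0112372 − 1)×1000 = (0.928594 − 1)×1000 = -71.406 permil
δ_B = (0.0106427/0.0112372 − 1)×1000 = (0.947095 − 1)×1000 = -52.905 permil
f_A = (δ_mix − δ_B)/(δ_A − δ_B) = (-62.5 − (-52.905))/(-71.406 − (-52.905))
f_A = -9.595 / -18.501 = 0.5186

0.519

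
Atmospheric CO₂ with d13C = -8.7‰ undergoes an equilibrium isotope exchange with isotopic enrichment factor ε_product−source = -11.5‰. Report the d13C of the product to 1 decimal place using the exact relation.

-20.1‰

To first order, δ_product ≈ δ_source + ε = -20.2‰.
Exactly, δ_product = (δ_source + 1000)·(ε/1000 + 1) − 1000.
δ_product = (-8.7 + 1000) × (-11.5/1000 + 1) − 1000
δ_product = -20.10‰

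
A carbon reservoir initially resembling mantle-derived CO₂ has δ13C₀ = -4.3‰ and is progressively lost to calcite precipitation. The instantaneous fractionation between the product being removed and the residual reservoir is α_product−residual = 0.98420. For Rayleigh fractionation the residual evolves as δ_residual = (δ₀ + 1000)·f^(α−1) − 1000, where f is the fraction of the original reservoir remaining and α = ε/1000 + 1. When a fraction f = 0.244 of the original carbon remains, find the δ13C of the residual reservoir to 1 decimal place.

18.1‰

Rayleigh residual: δ_res = (δ₀ + 1000)·f^(α−1) − 1000
α − 1 = -0.01580
f^(α−1) = 0.244^(-0.01580) = 1.022537
δ_res = (-4.3 + 1000) × 1.022537 − 1000 = 1018.141 − 1000 = 18.14‰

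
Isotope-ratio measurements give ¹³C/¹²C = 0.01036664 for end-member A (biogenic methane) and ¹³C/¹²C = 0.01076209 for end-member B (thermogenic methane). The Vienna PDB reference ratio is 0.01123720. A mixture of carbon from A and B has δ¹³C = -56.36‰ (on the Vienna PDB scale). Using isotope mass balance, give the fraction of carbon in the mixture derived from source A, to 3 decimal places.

δ_A = (0.01036664/0.01123720 − 1)×1000 = (0.922529 − 1)×1000 = -77.471‰
δ_B = (0.01076209/0.01123720 − 1)×1000 = (0.957720 − 1)×1000 = -42.280‰
f_A = (δ_mix − δ_B)/(δ_A − δ_B) = (-56.36 − (-42.280))/(-77.471 − (-42.280))
f_A = -14.080 / -35.191 = 0.4001

0.400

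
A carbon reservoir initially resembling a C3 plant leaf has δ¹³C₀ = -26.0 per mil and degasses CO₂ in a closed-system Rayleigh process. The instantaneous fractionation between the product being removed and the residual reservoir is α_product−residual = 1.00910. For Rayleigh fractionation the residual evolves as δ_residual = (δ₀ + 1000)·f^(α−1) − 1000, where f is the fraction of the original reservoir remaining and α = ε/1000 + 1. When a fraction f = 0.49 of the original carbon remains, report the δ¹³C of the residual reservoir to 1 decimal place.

-32.3 per mil

Rayleigh residual: δ_res = (δ₀ + 1000)·f^(α−1) − 1000
α − 1 = 0.00910
f^(α−1) = 0.49^(0.00910) = 0.993530
δ_res = (-26.0 + 1000) × 0.993530 − 1000 = 967.698 − 1000 = -32.30 per mil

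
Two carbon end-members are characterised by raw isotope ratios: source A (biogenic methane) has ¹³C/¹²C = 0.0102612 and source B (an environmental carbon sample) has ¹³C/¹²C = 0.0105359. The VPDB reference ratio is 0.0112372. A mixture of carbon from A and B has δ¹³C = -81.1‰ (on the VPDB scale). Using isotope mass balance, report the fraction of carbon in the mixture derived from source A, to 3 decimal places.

δ_A = (0.0102612/0.0112372 − 1)×1000 = (0.913146 − 1)×1000 = -86.854‰
δ_B = (0.0105359/0.0112372 − 1)×1000 = (0.937591 − 1)×1000 = -62.409‰
f_A = (δ_mix − δ_B)/(δ_A − δ_B) = (-81.1 − (-62.409))/(-86.854 − (-62.409))
f_A = -18.691 / -24.446 = 0.7646

0.765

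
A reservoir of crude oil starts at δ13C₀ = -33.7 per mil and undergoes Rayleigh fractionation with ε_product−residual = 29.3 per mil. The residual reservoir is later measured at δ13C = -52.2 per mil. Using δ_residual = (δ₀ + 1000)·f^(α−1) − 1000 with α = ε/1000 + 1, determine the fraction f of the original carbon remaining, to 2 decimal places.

α − 1 = ε/1000 = 0.0293
(δ_res + 1000)/(δ₀ + 1000) = (-52.2 + 1000)/(-33.7 + 1000) = 947.8/966.3 = 0.980855
f = 0.980855^(1/0.0293) = exp(ln(0.980855)/0.0293) = exp(-0.01933/0.0293)
f = exp(-0.6598) = 0.5170

0.52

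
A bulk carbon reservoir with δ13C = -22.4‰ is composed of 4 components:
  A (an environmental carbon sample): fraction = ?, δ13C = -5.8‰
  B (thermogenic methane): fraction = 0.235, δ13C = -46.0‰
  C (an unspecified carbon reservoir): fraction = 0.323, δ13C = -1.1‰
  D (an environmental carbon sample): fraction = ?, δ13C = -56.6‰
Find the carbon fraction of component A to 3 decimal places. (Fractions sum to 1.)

0.271

Let f_A and f_D be the unknown fractions; fractions sum to 1 so f_A + f_D = 0.442.
Mass balance: Σ fᵢ·δᵢ = δ_bulk ⇒ f_A·(-5.8) + f_D·(-56.6) = -22.4 − (-11.165) = -11.235
Substitute f_D = 0.442 − f_A:
f_A·(-5.8 − -56.6) = -11.235 − 0.442×(-56.6) = 13.783
f_A = 13.783 / 50.8 = 0.2713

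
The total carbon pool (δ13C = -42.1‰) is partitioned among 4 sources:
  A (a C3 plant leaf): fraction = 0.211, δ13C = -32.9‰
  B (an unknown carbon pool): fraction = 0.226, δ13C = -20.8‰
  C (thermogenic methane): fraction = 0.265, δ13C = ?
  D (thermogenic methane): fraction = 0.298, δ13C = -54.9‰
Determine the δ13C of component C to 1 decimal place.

Isotope mass balance: δ_bulk = Σ fᵢ·δᵢ.
-42.1 = 0.211×(-32.9) + 0.226×(-20.8) + 0.265×δ_C + 0.298×(-54.9)
0.265·δ_C = -42.1 − (-28.003) = -14.097
δ_C = -14.097 / 0.265 = -53.20‰

-53.2‰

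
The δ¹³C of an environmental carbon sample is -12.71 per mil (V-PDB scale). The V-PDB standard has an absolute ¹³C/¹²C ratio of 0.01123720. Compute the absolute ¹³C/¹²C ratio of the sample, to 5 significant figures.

0.011094

R_sample = R_standard × (δ¹³C/1000 + 1)
R_sample = 0.01123720 × (-12.71/1000 + 1) = 0.01123720 × 0.987290
R_sample = 0.0110944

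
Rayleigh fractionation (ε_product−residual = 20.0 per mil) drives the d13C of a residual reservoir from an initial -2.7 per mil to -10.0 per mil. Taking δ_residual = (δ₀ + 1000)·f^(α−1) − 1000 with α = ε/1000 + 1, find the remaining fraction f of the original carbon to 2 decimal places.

α − 1 = ε/1000 = 0.0200
(δ_res + 1000)/(δ₀ + 1000) = (-10.0 + 1000)/(-2.7 + 1000) = 990.0/997.3 = 0.992680
f = 0.992680^(1/0.0200) = exp(ln(0.992680)/0.0200) = exp(-0.00735/0.0200)
f = exp(-0.3673) = 0.6926

0.69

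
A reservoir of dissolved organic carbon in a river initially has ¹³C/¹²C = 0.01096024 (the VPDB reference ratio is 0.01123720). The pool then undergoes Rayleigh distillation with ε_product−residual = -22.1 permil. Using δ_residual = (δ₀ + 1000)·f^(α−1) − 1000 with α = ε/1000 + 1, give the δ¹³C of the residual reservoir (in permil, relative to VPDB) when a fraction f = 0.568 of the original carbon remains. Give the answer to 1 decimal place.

δ₀ = (0.01096024/0.01123720 − 1)×1000 = (0.975353 − 1)×1000 = -24.647 permil
α − 1 = ε/1000 = -0.0221
f^(α−1) = 0.568^(-0.0221) = 1.012579
δ_res = (-24.647 + 1000) × 1.012579 − 1000 = 987.622 − 1000 = -12.38 permil

-12.4 permil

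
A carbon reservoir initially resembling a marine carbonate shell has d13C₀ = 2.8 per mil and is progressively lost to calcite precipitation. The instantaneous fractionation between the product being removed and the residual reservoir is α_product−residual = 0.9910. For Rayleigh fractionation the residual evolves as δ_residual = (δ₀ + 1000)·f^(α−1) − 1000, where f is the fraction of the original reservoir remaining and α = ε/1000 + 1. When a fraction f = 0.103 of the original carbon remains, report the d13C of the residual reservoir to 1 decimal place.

Rayleigh residual: δ_res = (δ₀ + 1000)·f^(α−1) − 1000
α − 1 = -0.00900
f^(α−1) = 0.103^(-0.00900) = 1.020668
δ_res = (2.8 + 1000) × 1.020668 − 1000 = 1023.526 − 1000 = 23.53 per mil

23.5 per mil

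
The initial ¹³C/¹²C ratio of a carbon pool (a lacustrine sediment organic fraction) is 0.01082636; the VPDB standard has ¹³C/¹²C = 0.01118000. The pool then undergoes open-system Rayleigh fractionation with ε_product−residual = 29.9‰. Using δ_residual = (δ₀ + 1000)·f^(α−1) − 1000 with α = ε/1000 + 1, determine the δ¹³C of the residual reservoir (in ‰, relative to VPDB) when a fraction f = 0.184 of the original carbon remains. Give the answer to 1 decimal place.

-79.4‰

δ₀ = (0.01082636/0.01118000 − 1)×1000 = (0.968369 − 1)×1000 = -31.631‰
α − 1 = ε/1000 = 0.0299
f^(α−1) = 0.184^(0.0299) = 0.950644
δ_res = (-31.631 + 1000) × 0.950644 − 1000 = 920.574 − 1000 = -79.43‰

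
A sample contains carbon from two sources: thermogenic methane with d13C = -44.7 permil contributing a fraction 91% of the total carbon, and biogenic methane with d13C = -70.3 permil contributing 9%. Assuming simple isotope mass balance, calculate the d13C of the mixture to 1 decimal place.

-47.0 permil

δ_mix = f_A·δ_A + f_B·δ_B
δ_mix = 0.91 × (-44.7) + 0.09 × (-70.3)
δ_mix = -40.68 + -6.33 = -47.00 permil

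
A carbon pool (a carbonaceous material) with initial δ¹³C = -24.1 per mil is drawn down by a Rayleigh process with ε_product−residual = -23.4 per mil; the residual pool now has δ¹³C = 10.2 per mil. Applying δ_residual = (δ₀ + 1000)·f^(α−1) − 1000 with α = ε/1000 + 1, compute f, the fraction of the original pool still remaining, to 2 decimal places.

α − 1 = ε/1000 = -0.0234
(δ_res + 1000)/(δ₀ + 1000) = (10.2 + 1000)/(-24.1 + 1000) = 1010.2/975.9 = 1.035147
f = 1.035147^(1/-0.0234) = exp(ln(1.035147)/-0.0234) = exp(0.03454/-0.0234)
f = exp(-1.4762) = 0.2285

0.23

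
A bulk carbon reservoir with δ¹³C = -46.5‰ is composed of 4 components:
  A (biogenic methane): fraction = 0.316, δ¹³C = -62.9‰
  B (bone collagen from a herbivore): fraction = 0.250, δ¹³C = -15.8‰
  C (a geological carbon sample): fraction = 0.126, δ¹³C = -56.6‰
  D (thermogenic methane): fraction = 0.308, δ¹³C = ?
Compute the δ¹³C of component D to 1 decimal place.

-50.5‰

Isotope mass balance: δ_bulk = Σ fᵢ·δᵢ.
-46.5 = 0.316×(-62.9) + 0.250×(-15.8) + 0.126×(-56.6) + 0.308×δ_D
0.308·δ_D = -46.5 − (-30.958) = -15.542
δ_D = -15.542 / 0.308 = -50.46‰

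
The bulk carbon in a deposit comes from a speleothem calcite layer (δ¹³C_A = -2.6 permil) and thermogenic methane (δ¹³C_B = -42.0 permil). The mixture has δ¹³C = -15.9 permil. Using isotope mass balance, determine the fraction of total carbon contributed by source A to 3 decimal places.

0.662

δ_mix = f_A·δ_A + (1 − f_A)·δ_B  ⇒  f_A = (δ_mix − δ_B)/(δ_A − δ_B)
f_A = (-15.9 − (-42.0)) / (-2.6 − (-42.0))
f_A = 26.1 / 39.4 = 0.6624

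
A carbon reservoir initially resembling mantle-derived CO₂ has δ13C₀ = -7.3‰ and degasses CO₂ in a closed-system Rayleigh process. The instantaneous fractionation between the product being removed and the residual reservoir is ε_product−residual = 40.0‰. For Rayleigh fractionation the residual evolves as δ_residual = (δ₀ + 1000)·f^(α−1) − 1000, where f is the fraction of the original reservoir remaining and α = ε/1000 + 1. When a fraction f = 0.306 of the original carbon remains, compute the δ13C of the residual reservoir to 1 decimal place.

Rayleigh residual: δ_res = (δ₀ + 1000)·f^(α−1) − 1000
α = ε/1000 + 1 = 1.04000, so α − 1 = 0.04000
f^(α−1) = 0.306^(0.04000) = 0.953737
δ_res = (-7.3 + 1000) × 0.953737 − 1000 = 946.775 − 1000 = -53.22‰

-53.2‰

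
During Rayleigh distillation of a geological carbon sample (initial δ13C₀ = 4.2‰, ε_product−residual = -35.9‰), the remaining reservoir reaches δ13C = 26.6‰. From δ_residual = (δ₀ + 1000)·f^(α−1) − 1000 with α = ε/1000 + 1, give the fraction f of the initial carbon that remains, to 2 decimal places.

0.54

α − 1 = ε/1000 = -0.0359
(δ_res + 1000)/(δ₀ + 1000) = (26.6 + 1000)/(4.2 + 1000) = 1026.6/1004.2 = 1.022306
f = 1.022306^(1/-0.0359) = exp(ln(1.022306)/-0.0359) = exp(0.02206/-0.0359)
f = exp(-0.6145) = 0.5409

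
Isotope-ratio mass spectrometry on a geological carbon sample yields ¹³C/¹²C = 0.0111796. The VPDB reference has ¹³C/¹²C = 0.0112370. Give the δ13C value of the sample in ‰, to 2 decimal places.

δ13C = (R_sample / R_standard − 1) × 1000
R_sample / R_standard = 0.0111796 / 0.0112370 = 0.994892
δ13C = (0.994892 − 1) × 1000 = -5.108‰

-5.11‰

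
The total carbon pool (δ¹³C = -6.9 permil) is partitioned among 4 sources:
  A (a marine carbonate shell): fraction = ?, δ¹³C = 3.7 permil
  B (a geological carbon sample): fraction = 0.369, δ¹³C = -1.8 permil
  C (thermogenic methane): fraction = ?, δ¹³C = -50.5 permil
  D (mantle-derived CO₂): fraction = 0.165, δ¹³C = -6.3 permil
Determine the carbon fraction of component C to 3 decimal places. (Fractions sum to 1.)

0.128

Let f_C and f_A be the unknown fractions; fractions sum to 1 so f_C + f_A = 0.466.
Mass balance: Σ fᵢ·δᵢ = δ_bulk ⇒ f_C·(-50.5) + f_A·(3.7) = -6.9 − (-1.704) = -5.196
Substitute f_A = 0.466 − f_C:
f_C·(-50.5 − 3.7) = -5.196 − 0.466×(3.7) = -6.921
f_C = -6.921 / -54.2 = 0.1277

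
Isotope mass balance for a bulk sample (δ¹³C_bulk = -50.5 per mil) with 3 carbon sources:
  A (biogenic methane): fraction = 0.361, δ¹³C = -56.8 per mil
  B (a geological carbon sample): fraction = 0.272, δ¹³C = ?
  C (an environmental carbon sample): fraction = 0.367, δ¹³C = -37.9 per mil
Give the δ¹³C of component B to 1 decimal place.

Isotope mass balance: δ_bulk = Σ fᵢ·δᵢ.
-50.5 = 0.361×(-56.8) + 0.272×δ_B + 0.367×(-37.9)
0.272·δ_B = -50.5 − (-34.414) = -16.086
δ_B = -16.086 / 0.272 = -59.14 per mil

-59.1 per mil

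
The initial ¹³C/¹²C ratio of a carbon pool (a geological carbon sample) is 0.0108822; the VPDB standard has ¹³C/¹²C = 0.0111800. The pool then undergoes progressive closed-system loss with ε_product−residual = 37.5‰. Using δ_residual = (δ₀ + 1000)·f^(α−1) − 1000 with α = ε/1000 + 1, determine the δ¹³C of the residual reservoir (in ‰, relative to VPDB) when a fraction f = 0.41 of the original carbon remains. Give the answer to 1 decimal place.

δ₀ = (0.0108822/0.0111800 − 1)×1000 = (0.973363 − 1)×1000 = -26.637‰
α − 1 = ε/1000 = 0.0375
f^(α−1) = 0.41^(0.0375) = 0.967118
δ_res = (-26.637 + 1000) × 0.967118 − 1000 = 941.357 − 1000 = -58.64‰

-58.6‰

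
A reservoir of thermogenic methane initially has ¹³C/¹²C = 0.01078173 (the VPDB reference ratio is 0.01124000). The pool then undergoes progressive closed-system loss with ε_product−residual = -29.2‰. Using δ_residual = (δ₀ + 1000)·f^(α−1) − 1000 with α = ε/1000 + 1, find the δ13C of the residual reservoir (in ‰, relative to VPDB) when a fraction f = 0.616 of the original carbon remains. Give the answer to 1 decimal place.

δ₀ = (0.01078173/0.01124000 − 1)×1000 = (0.959229 − 1)×1000 = -40.771‰
α − 1 = ε/1000 = -0.0292
f^(α−1) = 0.616^(-0.0292) = 1.014248
δ_res = (-40.771 + 1000) × 1.014248 − 1000 = 972.896 − 1000 = -27.10‰

-27.1‰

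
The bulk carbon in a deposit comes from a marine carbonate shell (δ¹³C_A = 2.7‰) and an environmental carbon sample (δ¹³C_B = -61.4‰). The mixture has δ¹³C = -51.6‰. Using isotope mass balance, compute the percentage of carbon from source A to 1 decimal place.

δ_mix = f_A·δ_A + (1 − f_A)·δ_B  ⇒  f_A = (δ_mix − δ_B)/(δ_A − δ_B)
f_A = (-51.6 − (-61.4)) / (2.7 − (-61.4))
f_A = 9.8 / 64.1 = 0.1529

15.3%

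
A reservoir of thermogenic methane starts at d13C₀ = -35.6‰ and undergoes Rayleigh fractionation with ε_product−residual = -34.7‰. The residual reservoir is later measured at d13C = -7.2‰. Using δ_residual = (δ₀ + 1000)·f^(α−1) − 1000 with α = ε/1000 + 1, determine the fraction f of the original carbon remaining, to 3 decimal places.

α − 1 = ε/1000 = -0.0347
(δ_res + 1000)/(δ₀ + 1000) = (-7.2 + 1000)/(-35.6 + 1000) = 992.8/964.4 = 1.029448
f = 1.029448^(1/-0.0347) = exp(ln(1.029448)/-0.0347) = exp(0.02902/-0.0347)
f = exp(-0.8364) = 0.4333

0.433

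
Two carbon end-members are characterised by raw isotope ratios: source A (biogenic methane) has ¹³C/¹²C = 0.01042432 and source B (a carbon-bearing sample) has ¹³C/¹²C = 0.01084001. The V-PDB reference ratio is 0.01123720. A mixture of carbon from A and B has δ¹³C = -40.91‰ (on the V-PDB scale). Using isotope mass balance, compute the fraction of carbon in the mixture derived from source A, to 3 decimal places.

0.150

δ_A = (0.01042432/0.01123720 − 1)×1000 = (0.927662 − 1)×1000 = -72.338‰
δ_B = (0.01084001/0.01123720 − 1)×1000 = (0.964654 − 1)×1000 = -35.346‰
f_A = (δ_mix − δ_B)/(δ_A − δ_B) = (-40.91 − (-35.346))/(-72.338 − (-35.346))
f_A = -5.564 / -36.992 = 0.1504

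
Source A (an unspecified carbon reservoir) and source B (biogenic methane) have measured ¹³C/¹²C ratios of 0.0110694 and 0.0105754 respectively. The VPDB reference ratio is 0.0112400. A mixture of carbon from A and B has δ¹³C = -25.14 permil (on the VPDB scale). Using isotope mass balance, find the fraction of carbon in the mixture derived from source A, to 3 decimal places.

δ_A = (0.0110694/0.0112400 − 1)×1000 = (0.984822 − 1)×1000 = -15.178 permil
δ_B = (0.0105754/0.0112400 − 1)×1000 = (0.940872 − 1)×1000 = -59.128 permil
f_A = (δ_mix − δ_B)/(δ_A − δ_B) = (-25.14 − (-59.128))/(-15.178 − (-59.128))
f_A = 33.988 / 43.950 = 0.7733

0.773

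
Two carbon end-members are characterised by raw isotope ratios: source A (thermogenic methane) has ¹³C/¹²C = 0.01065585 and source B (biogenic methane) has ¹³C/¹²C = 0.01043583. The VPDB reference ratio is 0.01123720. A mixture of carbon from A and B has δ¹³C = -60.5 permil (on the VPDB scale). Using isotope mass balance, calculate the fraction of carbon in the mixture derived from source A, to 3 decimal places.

δ_A = (0.01065585/0.01123720 − 1)×1000 = (0.948266 − 1)×1000 = -51.734 permil
δ_B = (0.01043583/0.01123720 − 1)×1000 = (0.928686 − 1)×1000 = -71.314 permil
f_A = (δ_mix − δ_B)/(δ_A − δ_B) = (-60.5 − (-71.314))/(-51.734 − (-71.314))
f_A = 10.814 / 19.580 = 0.5523

0.552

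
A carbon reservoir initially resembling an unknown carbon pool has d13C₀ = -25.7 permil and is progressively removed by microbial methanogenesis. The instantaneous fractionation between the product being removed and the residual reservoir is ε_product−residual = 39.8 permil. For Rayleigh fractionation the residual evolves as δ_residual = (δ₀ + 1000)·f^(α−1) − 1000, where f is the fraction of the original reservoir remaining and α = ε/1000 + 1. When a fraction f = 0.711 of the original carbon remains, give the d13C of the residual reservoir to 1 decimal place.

-38.8 permil

Rayleigh residual: δ_res = (δ₀ + 1000)·f^(α−1) − 1000
α = ε/1000 + 1 = 1.03980, so α − 1 = 0.03980
f^(α−1) = 0.711^(0.03980) = 0.986517
δ_res = (-25.7 + 1000) × 0.986517 − 1000 = 961.163 − 1000 = -38.84 permil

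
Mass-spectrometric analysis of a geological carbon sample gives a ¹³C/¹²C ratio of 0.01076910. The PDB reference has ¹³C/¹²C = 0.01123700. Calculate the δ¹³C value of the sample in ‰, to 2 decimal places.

-41.64‰

δ¹³C = (R_sample / R_standard − 1) × 1000
R_sample / R_standard = 0.01076910 / 0.01123700 = 0.958361
δ¹³C = (0.958361 − 1) × 1000 = -41.639‰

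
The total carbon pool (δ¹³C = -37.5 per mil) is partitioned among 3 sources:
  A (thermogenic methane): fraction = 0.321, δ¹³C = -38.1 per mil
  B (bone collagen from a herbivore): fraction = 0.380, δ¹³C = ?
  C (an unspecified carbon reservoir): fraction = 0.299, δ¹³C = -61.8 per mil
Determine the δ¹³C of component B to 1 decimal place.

-17.9 per mil

Isotope mass balance: δ_bulk = Σ fᵢ·δᵢ.
-37.5 = 0.321×(-38.1) + 0.380×δ_B + 0.299×(-61.8)
0.380·δ_B = -37.5 − (-30.708) = -6.792
δ_B = -6.792 / 0.380 = -17.87 per mil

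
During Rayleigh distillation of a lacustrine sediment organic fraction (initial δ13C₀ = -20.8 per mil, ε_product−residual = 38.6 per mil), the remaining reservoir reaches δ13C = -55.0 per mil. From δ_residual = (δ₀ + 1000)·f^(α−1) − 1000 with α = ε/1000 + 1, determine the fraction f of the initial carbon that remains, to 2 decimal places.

0.40

α − 1 = ε/1000 = 0.0386
(δ_res + 1000)/(δ₀ + 1000) = (-55.0 + 1000)/(-20.8 + 1000) = 945.0/979.2 = 0.965074
f = 0.965074^(1/0.0386) = exp(ln(0.965074)/0.0386) = exp(-0.03555/0.0386)
f = exp(-0.9210) = 0.3981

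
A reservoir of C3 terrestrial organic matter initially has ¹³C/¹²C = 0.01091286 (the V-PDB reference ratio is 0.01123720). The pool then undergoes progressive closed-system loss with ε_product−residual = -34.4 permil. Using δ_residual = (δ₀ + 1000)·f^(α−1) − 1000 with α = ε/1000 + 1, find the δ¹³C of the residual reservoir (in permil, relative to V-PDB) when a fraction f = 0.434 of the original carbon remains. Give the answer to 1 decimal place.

δ₀ = (0.01091286/0.01123720 − 1)×1000 = (0.971137 − 1)×1000 = -28.863 permil
α − 1 = ε/1000 = -0.0344
f^(α−1) = 0.434^(-0.0344) = 1.029130
δ_res = (-28.863 + 1000) × 1.029130 − 1000 = 999.426 − 1000 = -0.57 permil

-0.6 permil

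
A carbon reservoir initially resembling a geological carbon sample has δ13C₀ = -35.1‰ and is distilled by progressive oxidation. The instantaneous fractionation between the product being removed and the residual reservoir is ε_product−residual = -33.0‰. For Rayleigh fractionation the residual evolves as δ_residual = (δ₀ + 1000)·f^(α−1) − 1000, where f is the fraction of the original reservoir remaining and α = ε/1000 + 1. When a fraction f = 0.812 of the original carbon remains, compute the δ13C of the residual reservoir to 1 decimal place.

Rayleigh residual: δ_res = (δ₀ + 1000)·f^(α−1) − 1000
α = ε/1000 + 1 = 0.96700, so α − 1 = -0.03300
f^(α−1) = 0.812^(-0.03300) = 1.006896
δ_res = (-35.1 + 1000) × 1.006896 − 1000 = 971.554 − 1000 = -28.45‰

-28.4‰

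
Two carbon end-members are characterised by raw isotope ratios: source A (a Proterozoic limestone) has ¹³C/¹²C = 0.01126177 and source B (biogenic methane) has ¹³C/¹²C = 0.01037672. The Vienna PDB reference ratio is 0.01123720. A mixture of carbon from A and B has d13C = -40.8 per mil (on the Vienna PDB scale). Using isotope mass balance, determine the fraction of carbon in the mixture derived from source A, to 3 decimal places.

0.454

δ_A = (0.01126177/0.01123720 − 1)×1000 = (1.002186 − 1)×1000 = 2.186 per mil
δ_B = (0.01037672/0.01123720 − 1)×1000 = (0.923426 − 1)×1000 = -76.574 per mil
f_A = (δ_mix − δ_B)/(δ_A − δ_B) = (-40.8 − (-76.574))/(2.186 − (-76.574))
f_A = 35.774 / 78.761 = 0.4542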